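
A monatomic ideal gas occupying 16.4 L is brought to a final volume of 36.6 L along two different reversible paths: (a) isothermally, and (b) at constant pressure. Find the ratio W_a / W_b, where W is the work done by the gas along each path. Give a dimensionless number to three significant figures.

W_a / W_b ≈ 0.652

Path (a) isothermal: W = P₁V₁ ln(V₂/V₁) → W_a/(P₁V₁) = 0.8028.
Path (b) isobaric: W = P₁(V₂ − V₁) → W_b/(P₁V₁) = 1.232.
W_a / W_b = 0.8028 / 1.232 = 0.6518.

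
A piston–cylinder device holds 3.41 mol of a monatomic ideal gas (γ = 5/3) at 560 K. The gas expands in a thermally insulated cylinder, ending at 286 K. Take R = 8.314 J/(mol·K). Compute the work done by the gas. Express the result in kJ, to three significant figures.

W ≈ 11.7 kJ

Adiabatic ⇒ Q = 0, so W_by = −ΔU = nCᵥ(T₁ − T₂).
Cᵥ = 3R/2 = 12.47 J/(mol·K).
W = (3.41)(12.47)(560 − 286) = 11652 J.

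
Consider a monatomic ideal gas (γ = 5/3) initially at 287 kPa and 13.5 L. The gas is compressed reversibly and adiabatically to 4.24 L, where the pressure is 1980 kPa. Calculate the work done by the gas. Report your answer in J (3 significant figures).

W ≈ -6780 J

Adiabatic: W = (P₁V₁ − P₂V₂)/(γ − 1) with γ = 5/3.
P₁V₁ = 3874 J, P₂V₂ = 8395 J.
W = (3874 − 8395) / 0.6667 = -6781 J.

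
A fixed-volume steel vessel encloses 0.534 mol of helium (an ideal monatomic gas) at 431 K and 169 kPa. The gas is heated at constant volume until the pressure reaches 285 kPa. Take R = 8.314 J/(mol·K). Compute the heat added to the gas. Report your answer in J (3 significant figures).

Constant volume ⇒ W = 0, so Q = ΔU = nCᵥΔT with Cᵥ = 3R/2 = 12.47 J/(mol·K).
At constant V, T₂/T₁ = P₂/P₁ ⇒ ΔT = T₁(P₂/P₁ − 1) = 431·(285/169 − 1) = 295.8 K.
ΔU = (0.534)(12.47)(295.8) = 1970 J.

Q ≈ 1970 J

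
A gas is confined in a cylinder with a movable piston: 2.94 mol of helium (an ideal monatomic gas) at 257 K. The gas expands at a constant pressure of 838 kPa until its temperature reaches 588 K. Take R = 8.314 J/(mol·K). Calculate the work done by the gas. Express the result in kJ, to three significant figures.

Isobaric: W = P ΔV = nR ΔT.
W = (2.94)(8.314)(588 − 257) = 8091 J.

W ≈ 8.09 kJ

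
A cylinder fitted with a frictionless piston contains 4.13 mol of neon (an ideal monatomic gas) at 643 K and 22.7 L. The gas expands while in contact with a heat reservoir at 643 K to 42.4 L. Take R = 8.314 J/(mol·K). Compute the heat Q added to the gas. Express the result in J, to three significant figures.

Isothermal ⇒ ΔU = 0, so Q = W = nRT ln(V₂/V₁).
Q = (4.13)(8.314)(643) ln(42.4/22.7) = 22079 × 0.6248 = 13794 J.

Q ≈ 13800 J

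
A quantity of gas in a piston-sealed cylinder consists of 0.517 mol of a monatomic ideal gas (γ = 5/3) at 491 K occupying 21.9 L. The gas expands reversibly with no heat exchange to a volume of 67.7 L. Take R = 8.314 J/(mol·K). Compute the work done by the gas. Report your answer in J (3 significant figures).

W ≈ 1670 J

Adiabatic: TV^(γ−1) = const with γ = 5/3.
T₂ = T₁ (V₁/V₂)^(γ−1) = 491 × (21.9/67.7)^0.667 = 491 × 0.4712 = 231.4 K.
W_by = nCᵥ(T₁ − T₂) = (0.517)(12.47)(491 − 231.4) = 1674 J.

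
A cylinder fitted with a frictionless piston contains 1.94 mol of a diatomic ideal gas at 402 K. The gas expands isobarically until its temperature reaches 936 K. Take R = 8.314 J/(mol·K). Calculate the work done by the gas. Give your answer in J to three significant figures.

Isobaric: W = P ΔV = nR ΔT.
W = (1.94)(8.314)(936 − 402) = 8613 J.

W ≈ 8610 J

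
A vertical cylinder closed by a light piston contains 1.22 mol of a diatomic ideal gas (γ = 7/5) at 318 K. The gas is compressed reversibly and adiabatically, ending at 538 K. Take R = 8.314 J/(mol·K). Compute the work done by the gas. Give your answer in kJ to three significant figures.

W ≈ -5.58 kJ

Adiabatic ⇒ Q = 0, so W_by = −ΔU = nCᵥ(T₁ − T₂).
Cᵥ = 5R/2 = 20.79 J/(mol·K).
W = (1.22)(20.79)(318 − 538) = -5579 J.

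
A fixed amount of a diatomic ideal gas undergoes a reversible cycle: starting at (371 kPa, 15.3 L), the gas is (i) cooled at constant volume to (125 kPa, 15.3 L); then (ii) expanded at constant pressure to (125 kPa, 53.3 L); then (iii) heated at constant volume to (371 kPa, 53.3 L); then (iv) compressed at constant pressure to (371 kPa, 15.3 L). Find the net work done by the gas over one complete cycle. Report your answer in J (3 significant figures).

Constant-volume legs do no work.
W(ii) = (125)(53.3 − 15.3) = 4750 J; W(iv) = (371)(15.3 − 53.3) = -14098 J.
W_net = 4750 − 14098 = -9348 J (the counter-clockwise enclosed area).

W_net ≈ -9350 J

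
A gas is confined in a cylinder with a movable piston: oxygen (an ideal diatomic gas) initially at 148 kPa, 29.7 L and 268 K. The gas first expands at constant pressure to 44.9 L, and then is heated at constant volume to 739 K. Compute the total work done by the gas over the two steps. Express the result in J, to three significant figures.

Step 1 (isobaric): W = PΔV = (148 kPa)(44.9 − 29.7 L) = 2250 J.
Step 2 (isochoric): W = 0 (constant volume).
W_total = 2250 + 0 = 2250 J.

W_total ≈ 2250 J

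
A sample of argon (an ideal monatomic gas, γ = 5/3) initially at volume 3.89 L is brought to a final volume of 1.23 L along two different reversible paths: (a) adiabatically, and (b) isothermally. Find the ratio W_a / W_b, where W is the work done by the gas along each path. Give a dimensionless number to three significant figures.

W_a / W_b ≈ 1.50

Path (a) adiabatic: W = P₁V₁(1 − (V₁/V₂)^(γ−1))/(γ−1) → W_a/(P₁V₁) = -1.732.
Path (b) isothermal: W = P₁V₁ ln(V₂/V₁) → W_b/(P₁V₁) = -1.151.
W_a / W_b = -1.732 / -1.151 = 1.504.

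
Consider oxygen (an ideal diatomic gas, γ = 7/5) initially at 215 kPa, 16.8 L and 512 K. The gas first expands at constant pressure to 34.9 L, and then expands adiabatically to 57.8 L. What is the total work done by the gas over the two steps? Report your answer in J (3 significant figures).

Step 1 (isobaric): W = PΔV = (215 kPa)(34.9 − 16.8 L) = 3891 J.
After step 1: P = 215 kPa, V = 34.9 L, T = 1064 K.
Step 2 (adiabatic): W = (P₁V₁ − P₂V₂)/(γ−1) = (7504 − 6132)/0.4 = 3428 J.
W_total = 3891 + 3428 = 7320 J.

W_total ≈ 7320 J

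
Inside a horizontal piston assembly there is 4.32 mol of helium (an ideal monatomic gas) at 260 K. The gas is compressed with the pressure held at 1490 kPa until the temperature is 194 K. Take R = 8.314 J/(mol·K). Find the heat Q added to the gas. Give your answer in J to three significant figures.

Q ≈ -5930 J

Isobaric: W = nRΔT = (4.32)(8.314)(-66) = -2370 J.
ΔU = nCᵥΔT with Cᵥ = 3R/2: ΔU = (4.32)(12.47)(-66) = -3556 J.
Q = ΔU + W = -3556 − 2370 = -5926 J.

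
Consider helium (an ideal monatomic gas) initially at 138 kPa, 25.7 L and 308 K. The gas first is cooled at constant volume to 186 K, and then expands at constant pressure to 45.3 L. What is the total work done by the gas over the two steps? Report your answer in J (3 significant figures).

W_total ≈ 1630 J

Step 1 (isochoric): W = 0 (constant volume).
After step 1: P = 83.34 kPa (V unchanged).
Step 2 (isobaric): W = PΔV = (83.34 kPa)(45.3 − 25.7 L) = 1633 J.
W_total = 0 + 1633 = 1633 J.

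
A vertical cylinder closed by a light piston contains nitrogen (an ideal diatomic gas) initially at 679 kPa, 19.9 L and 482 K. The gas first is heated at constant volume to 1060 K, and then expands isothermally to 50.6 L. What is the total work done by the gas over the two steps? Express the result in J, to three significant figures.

W_total ≈ 27700 J

Step 1 (isochoric): W = 0 (constant volume).
After step 1: P = 1493 kPa (V unchanged).
Step 2 (isothermal): W = P₁V₁ ln(V₂/V₁) = (29715) ln(50.6/19.9) = 27731 J.
W_total = 0 + 27731 = 27731 J.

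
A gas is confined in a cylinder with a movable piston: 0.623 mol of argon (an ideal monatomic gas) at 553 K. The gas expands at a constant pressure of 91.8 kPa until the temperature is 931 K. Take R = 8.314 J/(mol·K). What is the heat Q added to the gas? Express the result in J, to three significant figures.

Isobaric: W = nRΔT = (0.623)(8.314)(378) = 1958 J.
ΔU = nCᵥΔT with Cᵥ = 3R/2: ΔU = (0.623)(12.47)(378) = 2937 J.
Q = ΔU + W = 2937 + 1958 = 4895 J.

Q ≈ 4890 J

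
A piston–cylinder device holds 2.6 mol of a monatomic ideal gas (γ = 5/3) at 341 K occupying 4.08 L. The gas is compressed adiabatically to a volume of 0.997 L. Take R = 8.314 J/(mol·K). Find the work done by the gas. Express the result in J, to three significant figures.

Adiabatic: TV^(γ−1) = const with γ = 5/3.
T₂ = T₁ (V₁/V₂)^(γ−1) = 341 × (4.08/0.997)^0.667 = 341 × 2.558 = 872.4 K.
W_by = nCᵥ(T₁ − T₂) = (2.6)(12.47)(341 − 872.4) = -17231 J.

W ≈ -17200 J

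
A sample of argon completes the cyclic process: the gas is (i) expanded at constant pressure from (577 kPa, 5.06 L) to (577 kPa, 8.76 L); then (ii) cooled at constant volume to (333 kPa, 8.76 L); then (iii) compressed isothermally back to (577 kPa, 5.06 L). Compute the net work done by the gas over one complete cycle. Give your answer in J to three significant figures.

W_net ≈ 534 J

Leg (i): W = PΔV = (577)(8.76 − 5.06) = 2135 J.
Leg (ii): W = 0.
Leg (iii): W = PᵢVᵢ ln(V_f/Vᵢ) = (2917) ln(5.06/8.76) = -1601 J.
W_net = 2135 − 1601 = 533.9 J.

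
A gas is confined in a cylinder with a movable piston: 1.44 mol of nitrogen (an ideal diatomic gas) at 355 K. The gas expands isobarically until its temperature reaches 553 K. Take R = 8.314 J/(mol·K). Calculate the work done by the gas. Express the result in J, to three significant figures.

Isobaric: W = P ΔV = nR ΔT.
W = (1.44)(8.314)(553 − 355) = 2370 J.

W ≈ 2370 J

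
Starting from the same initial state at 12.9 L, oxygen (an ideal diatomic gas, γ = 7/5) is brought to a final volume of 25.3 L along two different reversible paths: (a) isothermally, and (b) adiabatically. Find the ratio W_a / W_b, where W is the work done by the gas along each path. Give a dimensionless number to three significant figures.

Path (a) isothermal: W = P₁V₁ ln(V₂/V₁) → W_a/(P₁V₁) = 0.6736.
Path (b) adiabatic: W = P₁V₁(1 − (V₁/V₂)^(γ−1))/(γ−1) → W_b/(P₁V₁) = 0.5905.
W_a / W_b = 0.6736 / 0.5905 = 1.141.

W_a / W_b ≈ 1.14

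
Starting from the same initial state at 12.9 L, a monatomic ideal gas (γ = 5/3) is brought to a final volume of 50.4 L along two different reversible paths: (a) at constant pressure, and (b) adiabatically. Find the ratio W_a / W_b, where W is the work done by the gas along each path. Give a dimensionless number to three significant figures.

W_a / W_b ≈ 3.25

Path (a) isobaric: W = P₁(V₂ − V₁) → W_a/(P₁V₁) = 2.907.
Path (b) adiabatic: W = P₁V₁(1 − (V₁/V₂)^(γ−1))/(γ−1) → W_b/(P₁V₁) = 0.8953.
W_a / W_b = 2.907 / 0.8953 = 3.247.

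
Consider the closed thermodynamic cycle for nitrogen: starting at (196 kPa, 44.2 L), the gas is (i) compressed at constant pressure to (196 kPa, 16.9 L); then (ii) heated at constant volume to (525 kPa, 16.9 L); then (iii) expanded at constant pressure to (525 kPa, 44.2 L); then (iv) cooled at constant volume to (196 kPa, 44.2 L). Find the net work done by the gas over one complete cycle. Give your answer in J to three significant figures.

Constant-volume legs do no work.
W(i) = (196)(16.9 − 44.2) = -5351 J; W(iii) = (525)(44.2 − 16.9) = 14333 J.
W_net = -5351 + 14333 = 8982 J (the clockwise enclosed area).

W_net ≈ 8980 J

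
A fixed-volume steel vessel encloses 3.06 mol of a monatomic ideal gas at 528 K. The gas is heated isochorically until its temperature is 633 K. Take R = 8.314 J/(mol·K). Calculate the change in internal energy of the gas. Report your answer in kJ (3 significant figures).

ΔU ≈ 4.01 kJ

Constant volume ⇒ W = 0, so Q = ΔU = nCᵥΔT with Cᵥ = 3R/2 = 12.47 J/(mol·K).
ΔU = (3.06)(12.47)(633 − 528) = 4007 J.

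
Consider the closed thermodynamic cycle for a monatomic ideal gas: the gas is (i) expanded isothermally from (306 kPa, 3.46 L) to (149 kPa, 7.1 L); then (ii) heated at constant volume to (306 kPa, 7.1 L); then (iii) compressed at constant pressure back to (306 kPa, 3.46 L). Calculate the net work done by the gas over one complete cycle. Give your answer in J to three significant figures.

Leg (i): W = PᵢVᵢ ln(V_f/Vᵢ) = (1059) ln(7.1/3.46) = 761.1 J.
Leg (ii): W = 0.
Leg (iii): W = PΔV = (306)(3.46 − 7.1) = -1114 J.
W_net = 761.1 − 1114 = -352.8 J.

W_net ≈ -353 J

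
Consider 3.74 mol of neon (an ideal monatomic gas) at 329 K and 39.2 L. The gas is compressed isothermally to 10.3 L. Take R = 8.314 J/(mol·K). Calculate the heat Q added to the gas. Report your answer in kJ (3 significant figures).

Q ≈ -13.7 kJ

Isothermal ⇒ ΔU = 0, so Q = W = nRT ln(V₂/V₁).
Q = (3.74)(8.314)(329) ln(10.3/39.2) = 10230 × -1.337 = -13673 J.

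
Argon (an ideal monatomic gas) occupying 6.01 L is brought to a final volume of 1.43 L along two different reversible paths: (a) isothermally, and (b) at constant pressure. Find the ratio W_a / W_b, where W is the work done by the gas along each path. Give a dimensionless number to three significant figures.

Path (a) isothermal: W = P₁V₁ ln(V₂/V₁) → W_a/(P₁V₁) = -1.436.
Path (b) isobaric: W = P₁(V₂ − V₁) → W_b/(P₁V₁) = -0.7621.
W_a / W_b = -1.436 / -0.7621 = 1.884.

W_a / W_b ≈ 1.88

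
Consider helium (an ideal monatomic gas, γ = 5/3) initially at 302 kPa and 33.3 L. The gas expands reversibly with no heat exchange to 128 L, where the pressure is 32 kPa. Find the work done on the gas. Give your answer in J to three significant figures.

Adiabatic: W = (P₁V₁ − P₂V₂)/(γ − 1) with γ = 5/3.
P₁V₁ = 10057 J, P₂V₂ = 4096 J.
W = (10057 − 4096) / 0.6667 = 8941 J.
Work on gas = −W_by = -8941 J.

W ≈ -8940 J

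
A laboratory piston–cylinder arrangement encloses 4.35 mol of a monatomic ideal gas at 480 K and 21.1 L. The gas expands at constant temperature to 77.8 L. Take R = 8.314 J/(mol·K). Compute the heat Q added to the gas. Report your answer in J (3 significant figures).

Q ≈ 22700 J

Isothermal ⇒ ΔU = 0, so Q = W = nRT ln(V₂/V₁).
Q = (4.35)(8.314)(480) ln(77.8/21.1) = 17360 × 1.305 = 22652 J.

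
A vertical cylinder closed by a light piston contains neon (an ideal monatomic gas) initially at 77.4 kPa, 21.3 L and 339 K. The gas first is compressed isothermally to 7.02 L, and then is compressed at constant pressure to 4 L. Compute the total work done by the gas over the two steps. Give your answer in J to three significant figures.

W_total ≈ -2540 J

Step 1 (isothermal): W = P₁V₁ ln(V₂/V₁) = (1649) ln(7.02/21.3) = -1830 J.
After step 1: P = 234.8 kPa, V = 7.02 L, T = 339 K.
Step 2 (isobaric): W = PΔV = (234.8 kPa)(4 − 7.02 L) = -709.2 J.
W_total = -1830 − 709.2 = -2539 J.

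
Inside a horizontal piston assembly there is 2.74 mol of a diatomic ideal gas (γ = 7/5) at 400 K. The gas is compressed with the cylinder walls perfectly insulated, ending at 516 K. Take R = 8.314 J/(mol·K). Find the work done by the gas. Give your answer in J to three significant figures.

Adiabatic ⇒ Q = 0, so W_by = −ΔU = nCᵥ(T₁ − T₂).
Cᵥ = 5R/2 = 20.79 J/(mol·K).
W = (2.74)(20.79)(400 − 516) = -6606 J.

W ≈ -6610 J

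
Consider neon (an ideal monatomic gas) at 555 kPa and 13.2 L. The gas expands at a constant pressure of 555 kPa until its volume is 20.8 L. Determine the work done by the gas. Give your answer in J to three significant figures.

Isobaric: W = P ΔV.
W = (555 kPa)(20.8 − 13.2 L) = (555)(7.6) = 4218 J.

W ≈ 4220 J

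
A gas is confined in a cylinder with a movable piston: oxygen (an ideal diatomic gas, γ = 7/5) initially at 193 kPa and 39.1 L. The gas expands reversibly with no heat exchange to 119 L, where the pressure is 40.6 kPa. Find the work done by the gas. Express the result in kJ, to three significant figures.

W ≈ 6.79 kJ

Adiabatic: W = (P₁V₁ − P₂V₂)/(γ − 1) with γ = 7/5.
P₁V₁ = 7546 J, P₂V₂ = 4831 J.
W = (7546 − 4831) / 0.4 = 6787 J.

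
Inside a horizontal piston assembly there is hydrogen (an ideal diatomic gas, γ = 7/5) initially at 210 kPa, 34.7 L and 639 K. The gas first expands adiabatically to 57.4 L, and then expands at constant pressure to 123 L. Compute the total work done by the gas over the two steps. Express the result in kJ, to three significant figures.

Step 1 (adiabatic): W = (P₁V₁ − P₂V₂)/(γ−1) = (7287 − 5958)/0.4 = 3322 J.
After step 1: P = 103.8 kPa, V = 57.4 L, T = 522.5 K.
Step 2 (isobaric): W = PΔV = (103.8 kPa)(123 − 57.4 L) = 6809 J.
W_total = 3322 + 6809 = 10131 J.

W_total ≈ 10.1 kJ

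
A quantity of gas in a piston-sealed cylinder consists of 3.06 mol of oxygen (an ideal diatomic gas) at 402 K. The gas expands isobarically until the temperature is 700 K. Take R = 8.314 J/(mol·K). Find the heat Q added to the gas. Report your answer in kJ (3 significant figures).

Q ≈ 26.5 kJ

Isobaric: W = nRΔT = (3.06)(8.314)(298) = 7581 J.
ΔU = nCᵥΔT with Cᵥ = 5R/2: ΔU = (3.06)(20.79)(298) = 18953 J.
Q = ΔU + W = 18953 + 7581 = 26535 J.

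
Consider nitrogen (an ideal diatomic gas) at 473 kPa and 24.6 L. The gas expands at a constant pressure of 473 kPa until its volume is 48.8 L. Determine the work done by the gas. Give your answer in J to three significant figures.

Isobaric: W = P ΔV.
W = (473 kPa)(48.8 − 24.6 L) = (473)(24.2) = 11447 J.

W ≈ 11400 J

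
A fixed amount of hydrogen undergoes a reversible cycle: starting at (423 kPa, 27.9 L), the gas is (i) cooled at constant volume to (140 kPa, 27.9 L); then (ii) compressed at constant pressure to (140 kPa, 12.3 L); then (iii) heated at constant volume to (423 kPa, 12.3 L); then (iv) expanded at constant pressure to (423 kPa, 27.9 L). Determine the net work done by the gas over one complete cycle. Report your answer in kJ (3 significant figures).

Constant-volume legs do no work.
W(ii) = (140)(12.3 − 27.9) = -2184 J; W(iv) = (423)(27.9 − 12.3) = 6599 J.
W_net = -2184 + 6599 = 4415 J (the clockwise enclosed area).

W_net ≈ 4.41 kJ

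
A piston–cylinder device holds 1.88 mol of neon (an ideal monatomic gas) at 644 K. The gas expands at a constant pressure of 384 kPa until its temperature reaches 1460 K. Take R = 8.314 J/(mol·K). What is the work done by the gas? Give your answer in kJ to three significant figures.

Isobaric: W = P ΔV = nR ΔT.
W = (1.88)(8.314)(1460 − 644) = 12754 J.

W ≈ 12.8 kJ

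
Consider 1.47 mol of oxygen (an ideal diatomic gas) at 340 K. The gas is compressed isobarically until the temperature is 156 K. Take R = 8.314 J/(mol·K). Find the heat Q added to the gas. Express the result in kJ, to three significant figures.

Q ≈ -7.87 kJ

Isobaric: W = nRΔT = (1.47)(8.314)(-184) = -2249 J.
ΔU = nCᵥΔT with Cᵥ = 5R/2: ΔU = (1.47)(20.79)(-184) = -5622 J.
Q = ΔU + W = -5622 − 2249 = -7871 J.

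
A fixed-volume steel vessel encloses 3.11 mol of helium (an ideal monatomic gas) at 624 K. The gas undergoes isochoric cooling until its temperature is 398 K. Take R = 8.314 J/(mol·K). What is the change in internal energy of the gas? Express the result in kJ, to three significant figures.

ΔU ≈ -8.77 kJ

Constant volume ⇒ W = 0, so Q = ΔU = nCᵥΔT with Cᵥ = 3R/2 = 12.47 J/(mol·K).
ΔU = (3.11)(12.47)(398 − 624) = -8765 J.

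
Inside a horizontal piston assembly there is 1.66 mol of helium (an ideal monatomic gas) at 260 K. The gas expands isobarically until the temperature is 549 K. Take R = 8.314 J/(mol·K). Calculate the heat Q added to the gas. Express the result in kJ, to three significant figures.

Q ≈ 9.97 kJ

Isobaric: W = nRΔT = (1.66)(8.314)(289) = 3989 J.
ΔU = nCᵥΔT with Cᵥ = 3R/2: ΔU = (1.66)(12.47)(289) = 5983 J.
Q = ΔU + W = 5983 + 3989 = 9971 J.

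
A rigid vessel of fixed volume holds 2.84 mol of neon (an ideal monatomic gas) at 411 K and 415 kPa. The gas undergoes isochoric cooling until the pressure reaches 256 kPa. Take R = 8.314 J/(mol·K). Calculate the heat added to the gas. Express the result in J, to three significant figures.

Q ≈ -5580 J

Constant volume ⇒ W = 0, so Q = ΔU = nCᵥΔT with Cᵥ = 3R/2 = 12.47 J/(mol·K).
At constant V, T₂/T₁ = P₂/P₁ ⇒ ΔT = T₁(P₂/P₁ − 1) = 411·(256/415 − 1) = -157.5 K.
ΔU = (2.84)(12.47)(-157.5) = -5577 J.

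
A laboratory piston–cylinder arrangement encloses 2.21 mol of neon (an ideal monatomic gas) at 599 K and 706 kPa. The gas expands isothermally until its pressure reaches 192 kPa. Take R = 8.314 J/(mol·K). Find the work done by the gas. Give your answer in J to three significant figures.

W ≈ 14300 J

Isothermal process: W = nRT ln(V₂/V₁) = nRT ln(P₁/P₂).
W = (2.21)(8.314)(599) × ln(706/192)
  = 11006 × ln(3.677) = 11006 × 1.302
W_by_gas = 14331 J.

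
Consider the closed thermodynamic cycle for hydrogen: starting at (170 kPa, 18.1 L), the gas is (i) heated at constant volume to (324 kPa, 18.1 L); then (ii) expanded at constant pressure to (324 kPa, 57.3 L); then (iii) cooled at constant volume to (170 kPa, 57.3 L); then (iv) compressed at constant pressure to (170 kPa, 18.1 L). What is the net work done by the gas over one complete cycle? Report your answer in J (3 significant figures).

Constant-volume legs do no work.
W(ii) = (324)(57.3 − 18.1) = 12701 J; W(iv) = (170)(18.1 − 57.3) = -6664 J.
W_net = 12701 − 6664 = 6037 J (the clockwise enclosed area).

W_net ≈ 6040 J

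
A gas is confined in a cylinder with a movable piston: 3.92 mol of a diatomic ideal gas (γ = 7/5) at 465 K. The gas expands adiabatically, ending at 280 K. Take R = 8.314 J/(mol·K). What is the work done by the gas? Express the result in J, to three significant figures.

Adiabatic ⇒ Q = 0, so W_by = −ΔU = nCᵥ(T₁ − T₂).
Cᵥ = 5R/2 = 20.79 J/(mol·K).
W = (3.92)(20.79)(465 − 280) = 15073 J.

W ≈ 15100 J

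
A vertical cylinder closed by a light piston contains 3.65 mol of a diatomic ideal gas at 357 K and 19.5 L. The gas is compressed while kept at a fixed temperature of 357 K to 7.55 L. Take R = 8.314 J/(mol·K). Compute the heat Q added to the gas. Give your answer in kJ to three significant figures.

Q ≈ -10.3 kJ

Isothermal ⇒ ΔU = 0, so Q = W = nRT ln(V₂/V₁).
Q = (3.65)(8.314)(357) ln(7.55/19.5) = 10834 × -0.9489 = -10280 J.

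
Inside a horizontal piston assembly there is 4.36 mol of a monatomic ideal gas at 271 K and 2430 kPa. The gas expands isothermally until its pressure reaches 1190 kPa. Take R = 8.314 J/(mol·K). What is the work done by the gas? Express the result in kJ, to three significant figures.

Isothermal process: W = nRT ln(V₂/V₁) = nRT ln(P₁/P₂).
W = (4.36)(8.314)(271) × ln(2430/1190)
  = 9823 × ln(2.042) = 9823 × 0.7139
W_by_gas = 7013 J.

W ≈ 7.01 kJ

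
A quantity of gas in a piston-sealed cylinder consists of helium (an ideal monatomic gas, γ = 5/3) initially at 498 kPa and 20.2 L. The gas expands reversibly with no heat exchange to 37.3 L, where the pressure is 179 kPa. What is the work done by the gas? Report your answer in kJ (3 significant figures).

W ≈ 5.07 kJ

Adiabatic: W = (P₁V₁ − P₂V₂)/(γ − 1) with γ = 5/3.
P₁V₁ = 10060 J, P₂V₂ = 6677 J.
W = (10060 − 6677) / 0.6667 = 5074 J.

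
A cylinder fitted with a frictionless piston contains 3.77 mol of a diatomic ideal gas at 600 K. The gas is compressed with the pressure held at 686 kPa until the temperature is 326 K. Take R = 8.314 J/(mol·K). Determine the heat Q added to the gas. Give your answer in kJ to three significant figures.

Isobaric: W = nRΔT = (3.77)(8.314)(-274) = -8588 J.
ΔU = nCᵥΔT with Cᵥ = 5R/2: ΔU = (3.77)(20.79)(-274) = -21470 J.
Q = ΔU + W = -21470 − 8588 = -30059 J.

Q ≈ -30.1 kJ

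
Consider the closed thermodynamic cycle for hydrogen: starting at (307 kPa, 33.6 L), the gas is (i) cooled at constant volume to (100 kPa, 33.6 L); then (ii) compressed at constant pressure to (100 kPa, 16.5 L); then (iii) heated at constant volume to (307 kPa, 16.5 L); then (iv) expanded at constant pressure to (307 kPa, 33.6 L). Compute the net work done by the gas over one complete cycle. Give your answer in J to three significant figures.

Constant-volume legs do no work.
W(ii) = (100)(16.5 − 33.6) = -1710 J; W(iv) = (307)(33.6 − 16.5) = 5250 J.
W_net = -1710 + 5250 = 3540 J (the clockwise enclosed area).

W_net ≈ 3540 J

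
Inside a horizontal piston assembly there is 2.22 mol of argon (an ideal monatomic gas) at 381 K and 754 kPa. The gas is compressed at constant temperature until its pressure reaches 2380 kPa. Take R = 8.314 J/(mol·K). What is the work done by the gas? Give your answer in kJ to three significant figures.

W ≈ -8.08 kJ

Isothermal process: W = nRT ln(V₂/V₁) = nRT ln(P₁/P₂).
W = (2.22)(8.314)(381) × ln(754/2380)
  = 7032 × ln(0.3168) = 7032 × -1.149
W_by_gas = -8083 J.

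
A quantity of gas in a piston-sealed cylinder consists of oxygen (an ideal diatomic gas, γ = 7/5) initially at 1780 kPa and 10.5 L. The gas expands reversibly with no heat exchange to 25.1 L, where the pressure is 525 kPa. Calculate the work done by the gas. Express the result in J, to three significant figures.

Adiabatic: W = (P₁V₁ − P₂V₂)/(γ − 1) with γ = 7/5.
P₁V₁ = 18690 J, P₂V₂ = 13178 J.
W = (18690 − 13178) / 0.4 = 13781 J.

W ≈ 13800 J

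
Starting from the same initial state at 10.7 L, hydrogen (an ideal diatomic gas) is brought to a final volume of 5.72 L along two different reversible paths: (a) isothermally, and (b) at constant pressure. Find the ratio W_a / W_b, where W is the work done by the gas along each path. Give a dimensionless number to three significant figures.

W_a / W_b ≈ 1.35

Path (a) isothermal: W = P₁V₁ ln(V₂/V₁) → W_a/(P₁V₁) = -0.6263.
Path (b) isobaric: W = P₁(V₂ − V₁) → W_b/(P₁V₁) = -0.4654.
W_a / W_b = -0.6263 / -0.4654 = 1.346.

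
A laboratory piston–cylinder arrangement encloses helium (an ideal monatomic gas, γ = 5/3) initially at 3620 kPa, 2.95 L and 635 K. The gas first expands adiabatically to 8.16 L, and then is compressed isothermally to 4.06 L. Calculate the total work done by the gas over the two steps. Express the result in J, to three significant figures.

Step 1 (adiabatic): W = (P₁V₁ − P₂V₂)/(γ−1) = (10679 − 5419)/0.667 = 7889 J.
After step 1: P = 664.1 kPa, V = 8.16 L, T = 322.3 K.
Step 2 (isothermal): W = P₁V₁ ln(V₂/V₁) = (5419) ln(4.06/8.16) = -3783 J.
W_total = 7889 − 3783 = 4106 J.

W_total ≈ 4110 J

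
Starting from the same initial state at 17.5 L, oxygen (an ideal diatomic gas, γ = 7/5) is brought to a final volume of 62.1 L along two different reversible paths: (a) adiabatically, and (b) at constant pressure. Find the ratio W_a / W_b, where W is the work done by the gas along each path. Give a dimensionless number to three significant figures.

Path (a) adiabatic: W = P₁V₁(1 − (V₁/V₂)^(γ−1))/(γ−1) → W_a/(P₁V₁) = 0.9937.
Path (b) isobaric: W = P₁(V₂ − V₁) → W_b/(P₁V₁) = 2.549.
W_a / W_b = 0.9937 / 2.549 = 0.3899.

W_a / W_b ≈ 0.390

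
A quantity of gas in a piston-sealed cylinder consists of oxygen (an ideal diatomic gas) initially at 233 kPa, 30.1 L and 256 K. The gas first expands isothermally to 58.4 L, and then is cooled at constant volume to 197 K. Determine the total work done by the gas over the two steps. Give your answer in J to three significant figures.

Step 1 (isothermal): W = P₁V₁ ln(V₂/V₁) = (7013) ln(58.4/30.1) = 4648 J.
Step 2 (isochoric): W = 0 (constant volume).
W_total = 4648 + 0 = 4648 J.

W_total ≈ 4650 J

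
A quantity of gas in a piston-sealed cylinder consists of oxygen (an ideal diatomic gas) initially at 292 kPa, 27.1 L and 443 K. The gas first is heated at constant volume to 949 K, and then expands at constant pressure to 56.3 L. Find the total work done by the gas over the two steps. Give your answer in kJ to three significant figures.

W_total ≈ 18.3 kJ

Step 1 (isochoric): W = 0 (constant volume).
After step 1: P = 625.5 kPa (V unchanged).
Step 2 (isobaric): W = PΔV = (625.5 kPa)(56.3 − 27.1 L) = 18265 J.
W_total = 0 + 18265 = 18265 J.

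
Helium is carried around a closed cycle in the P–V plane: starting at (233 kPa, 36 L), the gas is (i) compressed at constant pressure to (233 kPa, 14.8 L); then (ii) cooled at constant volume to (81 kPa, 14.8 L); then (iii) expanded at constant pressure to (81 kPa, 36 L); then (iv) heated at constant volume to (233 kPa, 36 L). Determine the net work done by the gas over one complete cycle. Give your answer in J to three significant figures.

Constant-volume legs do no work.
W(i) = (233)(14.8 − 36) = -4940 J; W(iii) = (81)(36 − 14.8) = 1717 J.
W_net = -4940 + 1717 = -3222 J (the counter-clockwise enclosed area).

W_net ≈ -3220 J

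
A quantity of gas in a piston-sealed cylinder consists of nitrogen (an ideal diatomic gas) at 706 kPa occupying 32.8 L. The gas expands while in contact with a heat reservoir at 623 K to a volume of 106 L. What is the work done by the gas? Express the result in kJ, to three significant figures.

W ≈ 27.2 kJ

Isothermal: W = nRT ln(V₂/V₁) = P₁V₁ ln(V₂/V₁).
P₁V₁ = (706 kPa)(32.8 L) = 23157 J.
W = 23157 × ln(106/32.8) = 23157 × 1.173
W_by_gas = 27163 J.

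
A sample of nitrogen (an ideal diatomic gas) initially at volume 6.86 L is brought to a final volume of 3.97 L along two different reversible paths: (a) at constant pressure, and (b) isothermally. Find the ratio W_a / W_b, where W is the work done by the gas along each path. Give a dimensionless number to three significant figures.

W_a / W_b ≈ 0.770

Path (a) isobaric: W = P₁(V₂ − V₁) → W_a/(P₁V₁) = -0.4213.
Path (b) isothermal: W = P₁V₁ ln(V₂/V₁) → W_b/(P₁V₁) = -0.5469.
W_a / W_b = -0.4213 / -0.5469 = 0.7703.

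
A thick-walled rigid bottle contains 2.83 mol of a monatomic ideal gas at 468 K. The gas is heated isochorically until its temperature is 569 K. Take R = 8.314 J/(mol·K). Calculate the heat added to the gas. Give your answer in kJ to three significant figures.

Q ≈ 3.56 kJ

Constant volume ⇒ W = 0, so Q = ΔU = nCᵥΔT with Cᵥ = 3R/2 = 12.47 J/(mol·K).
ΔU = (2.83)(12.47)(569 − 468) = 3565 J.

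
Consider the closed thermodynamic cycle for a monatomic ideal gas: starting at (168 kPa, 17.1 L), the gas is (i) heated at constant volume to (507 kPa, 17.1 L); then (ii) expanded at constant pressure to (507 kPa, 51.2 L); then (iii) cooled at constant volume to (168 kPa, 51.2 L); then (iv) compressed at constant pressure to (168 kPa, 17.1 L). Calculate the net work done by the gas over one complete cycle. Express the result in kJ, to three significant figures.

W_net ≈ 11.6 kJ

Constant-volume legs do no work.
W(ii) = (507)(51.2 − 17.1) = 17289 J; W(iv) = (168)(17.1 − 51.2) = -5729 J.
W_net = 17289 − 5729 = 11560 J (the clockwise enclosed area).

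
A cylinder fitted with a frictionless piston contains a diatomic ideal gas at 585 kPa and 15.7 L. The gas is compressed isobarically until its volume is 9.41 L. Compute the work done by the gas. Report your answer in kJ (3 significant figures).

Isobaric: W = P ΔV.
W = (585 kPa)(9.41 − 15.7 L) = (585)(-6.29) = -3680 J.

W ≈ -3.68 kJ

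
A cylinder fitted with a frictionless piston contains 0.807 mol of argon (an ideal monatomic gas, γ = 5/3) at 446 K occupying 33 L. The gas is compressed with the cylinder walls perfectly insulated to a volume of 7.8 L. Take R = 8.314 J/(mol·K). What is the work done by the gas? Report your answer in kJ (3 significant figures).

Adiabatic: TV^(γ−1) = const with γ = 5/3.
T₂ = T₁ (V₁/V₂)^(γ−1) = 446 × (33/7.8)^0.667 = 446 × 2.616 = 1167 K.
W_by = nCᵥ(T₁ − T₂) = (0.807)(12.47)(446 − 1167) = -7253 J.

W ≈ -7.25 kJ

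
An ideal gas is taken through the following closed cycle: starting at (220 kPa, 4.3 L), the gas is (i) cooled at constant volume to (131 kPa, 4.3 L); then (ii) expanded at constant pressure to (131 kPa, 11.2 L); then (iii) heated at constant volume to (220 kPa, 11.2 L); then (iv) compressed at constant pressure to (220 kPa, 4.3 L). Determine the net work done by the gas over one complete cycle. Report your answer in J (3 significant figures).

Constant-volume legs do no work.
W(ii) = (131)(11.2 − 4.3) = 903.9 J; W(iv) = (220)(4.3 − 11.2) = -1518 J.
W_net = 903.9 − 1518 = -614.1 J (the counter-clockwise enclosed area).

W_net ≈ -614 J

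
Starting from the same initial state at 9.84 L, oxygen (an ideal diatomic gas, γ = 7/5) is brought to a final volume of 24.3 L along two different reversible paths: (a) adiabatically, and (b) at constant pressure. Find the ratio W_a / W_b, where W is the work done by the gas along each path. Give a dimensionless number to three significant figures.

Path (a) adiabatic: W = P₁V₁(1 − (V₁/V₂)^(γ−1))/(γ−1) → W_a/(P₁V₁) = 0.7586.
Path (b) isobaric: W = P₁(V₂ − V₁) → W_b/(P₁V₁) = 1.47.
W_a / W_b = 0.7586 / 1.47 = 0.5162.

W_a / W_b ≈ 0.516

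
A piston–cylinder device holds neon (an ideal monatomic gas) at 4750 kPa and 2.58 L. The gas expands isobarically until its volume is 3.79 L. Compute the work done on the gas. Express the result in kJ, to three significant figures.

W ≈ -5.75 kJ

Isobaric: W = P ΔV.
W = (4750 kPa)(3.79 − 2.58 L) = (4750)(1.21) = 5748 J.
Work on gas = −W_by = -5748 J.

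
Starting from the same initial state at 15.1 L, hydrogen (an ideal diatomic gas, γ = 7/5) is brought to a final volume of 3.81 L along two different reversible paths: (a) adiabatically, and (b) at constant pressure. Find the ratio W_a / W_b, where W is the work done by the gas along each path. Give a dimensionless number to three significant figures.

Path (a) adiabatic: W = P₁V₁(1 − (V₁/V₂)^(γ−1))/(γ−1) → W_a/(P₁V₁) = -1.837.
Path (b) isobaric: W = P₁(V₂ − V₁) → W_b/(P₁V₁) = -0.7477.
W_a / W_b = -1.837 / -0.7477 = 2.457.

W_a / W_b ≈ 2.46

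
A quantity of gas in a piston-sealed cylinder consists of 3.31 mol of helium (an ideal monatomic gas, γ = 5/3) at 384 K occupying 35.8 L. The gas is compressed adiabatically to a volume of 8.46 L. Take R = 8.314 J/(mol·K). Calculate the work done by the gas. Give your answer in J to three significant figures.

W ≈ -25600 J

Adiabatic: TV^(γ−1) = const with γ = 5/3.
T₂ = T₁ (V₁/V₂)^(γ−1) = 384 × (35.8/8.46)^0.667 = 384 × 2.616 = 1005 K.
W_by = nCᵥ(T₁ − T₂) = (3.31)(12.47)(384 − 1005) = -25619 J.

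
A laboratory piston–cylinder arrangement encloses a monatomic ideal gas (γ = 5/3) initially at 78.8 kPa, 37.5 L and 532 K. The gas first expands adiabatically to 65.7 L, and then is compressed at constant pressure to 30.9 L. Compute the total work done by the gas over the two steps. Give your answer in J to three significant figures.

W_total ≈ 306 J

Step 1 (adiabatic): W = (P₁V₁ − P₂V₂)/(γ−1) = (2955 − 2033)/0.667 = 1383 J.
After step 1: P = 30.95 kPa, V = 65.7 L, T = 366.1 K.
Step 2 (isobaric): W = PΔV = (30.95 kPa)(30.9 − 65.7 L) = -1077 J.
W_total = 1383 − 1077 = 305.6 J.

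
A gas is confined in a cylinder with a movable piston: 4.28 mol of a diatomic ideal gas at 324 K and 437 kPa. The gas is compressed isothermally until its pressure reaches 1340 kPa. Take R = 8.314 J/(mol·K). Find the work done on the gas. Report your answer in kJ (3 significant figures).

W ≈ 12.9 kJ

Isothermal process: W = nRT ln(V₂/V₁) = nRT ln(P₁/P₂).
W = (4.28)(8.314)(324) × ln(437/1340)
  = 11529 × ln(0.3261) = 11529 × -1.12
W_by_gas = -12918 J; work on gas = −W_by = 12918 J.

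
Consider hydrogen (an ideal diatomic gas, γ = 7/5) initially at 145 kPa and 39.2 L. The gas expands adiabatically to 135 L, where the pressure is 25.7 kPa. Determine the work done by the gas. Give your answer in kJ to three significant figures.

Adiabatic: W = (P₁V₁ − P₂V₂)/(γ − 1) with γ = 7/5.
P₁V₁ = 5684 J, P₂V₂ = 3470 J.
W = (5684 − 3470) / 0.4 = 5536 J.

W ≈ 5.54 kJ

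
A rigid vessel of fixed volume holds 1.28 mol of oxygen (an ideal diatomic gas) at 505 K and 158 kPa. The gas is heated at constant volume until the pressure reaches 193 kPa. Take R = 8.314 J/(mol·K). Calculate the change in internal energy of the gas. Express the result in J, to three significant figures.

Constant volume ⇒ W = 0, so Q = ΔU = nCᵥΔT with Cᵥ = 5R/2 = 20.79 J/(mol·K).
At constant V, T₂/T₁ = P₂/P₁ ⇒ ΔT = T₁(P₂/P₁ − 1) = 505·(193/158 − 1) = 111.9 K.
ΔU = (1.28)(20.79)(111.9) = 2976 J.

ΔU ≈ 2980 J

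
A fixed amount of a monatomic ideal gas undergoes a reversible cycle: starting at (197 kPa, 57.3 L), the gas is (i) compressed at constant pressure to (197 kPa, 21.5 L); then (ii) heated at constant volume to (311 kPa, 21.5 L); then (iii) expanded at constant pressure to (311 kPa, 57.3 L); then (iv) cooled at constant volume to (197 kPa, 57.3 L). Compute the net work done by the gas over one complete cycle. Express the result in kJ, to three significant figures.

W_net ≈ 4.08 kJ

Constant-volume legs do no work.
W(i) = (197)(21.5 − 57.3) = -7053 J; W(iii) = (311)(57.3 − 21.5) = 11134 J.
W_net = -7053 + 11134 = 4081 J (the clockwise enclosed area).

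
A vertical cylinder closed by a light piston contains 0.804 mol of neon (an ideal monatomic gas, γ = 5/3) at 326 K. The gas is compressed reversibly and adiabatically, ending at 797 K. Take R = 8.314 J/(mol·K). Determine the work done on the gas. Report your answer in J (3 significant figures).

W ≈ 4720 J

Adiabatic ⇒ Q = 0, so W_by = −ΔU = nCᵥ(T₁ − T₂).
Cᵥ = 3R/2 = 12.47 J/(mol·K).
W = (0.804)(12.47)(326 − 797) = -4723 J.
Work on gas = −W_by = 4723 J.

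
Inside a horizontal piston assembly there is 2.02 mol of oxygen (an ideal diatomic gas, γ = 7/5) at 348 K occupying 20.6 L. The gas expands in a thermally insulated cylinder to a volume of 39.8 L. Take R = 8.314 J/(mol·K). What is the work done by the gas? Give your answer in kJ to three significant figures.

W ≈ 3.38 kJ

Adiabatic: TV^(γ−1) = const with γ = 7/5.
T₂ = T₁ (V₁/V₂)^(γ−1) = 348 × (20.6/39.8)^0.4 = 348 × 0.7684 = 267.4 K.
W_by = nCᵥ(T₁ − T₂) = (2.02)(20.79)(348 − 267.4) = 3384 J.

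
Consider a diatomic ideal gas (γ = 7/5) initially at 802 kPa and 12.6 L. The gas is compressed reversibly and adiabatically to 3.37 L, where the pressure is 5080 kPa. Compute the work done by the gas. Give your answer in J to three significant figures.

Adiabatic: W = (P₁V₁ − P₂V₂)/(γ − 1) with γ = 7/5.
P₁V₁ = 10105 J, P₂V₂ = 17120 J.
W = (10105 − 17120) / 0.4 = -17536 J.

W ≈ -17500 J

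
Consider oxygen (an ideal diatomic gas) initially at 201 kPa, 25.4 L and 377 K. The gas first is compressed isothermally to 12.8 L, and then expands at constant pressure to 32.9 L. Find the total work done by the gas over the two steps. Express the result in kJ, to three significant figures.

Step 1 (isothermal): W = P₁V₁ ln(V₂/V₁) = (5105) ln(12.8/25.4) = -3499 J.
After step 1: P = 398.9 kPa, V = 12.8 L, T = 377 K.
Step 2 (isobaric): W = PΔV = (398.9 kPa)(32.9 − 12.8 L) = 8017 J.
W_total = -3499 + 8017 = 4518 J.

W_total ≈ 4.52 kJ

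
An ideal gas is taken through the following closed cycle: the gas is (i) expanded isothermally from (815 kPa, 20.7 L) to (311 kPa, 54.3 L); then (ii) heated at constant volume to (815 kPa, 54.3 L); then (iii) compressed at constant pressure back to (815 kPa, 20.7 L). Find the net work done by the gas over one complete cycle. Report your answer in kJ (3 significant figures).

W_net ≈ -11.1 kJ

Leg (i): W = PᵢVᵢ ln(V_f/Vᵢ) = (16870) ln(54.3/20.7) = 16270 J.
Leg (ii): W = 0.
Leg (iii): W = PΔV = (815)(20.7 − 54.3) = -27384 J.
W_net = 16270 − 27384 = -11114 J.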